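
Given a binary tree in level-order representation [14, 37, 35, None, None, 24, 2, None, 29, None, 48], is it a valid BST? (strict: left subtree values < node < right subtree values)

Level-order array: [14, 37, 35, None, None, 24, 2, None, 29, None, 48]
Validate using subtree bounds (lo, hi): at each node, require lo < value < hi,
then recurse left with hi=value and right with lo=value.
Preorder trace (stopping at first violation):
  at node 14 with bounds (-inf, +inf): OK
  at node 37 with bounds (-inf, 14): VIOLATION
Node 37 violates its bound: not (-inf < 37 < 14).
Result: Not a valid BST


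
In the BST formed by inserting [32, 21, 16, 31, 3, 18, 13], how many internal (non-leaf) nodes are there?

Tree built from: [32, 21, 16, 31, 3, 18, 13]
Tree (level-order array): [32, 21, None, 16, 31, 3, 18, None, None, None, 13]
Rule: An internal node has at least one child.
Per-node child counts:
  node 32: 1 child(ren)
  node 21: 2 child(ren)
  node 16: 2 child(ren)
  node 3: 1 child(ren)
  node 13: 0 child(ren)
  node 18: 0 child(ren)
  node 31: 0 child(ren)
Matching nodes: [32, 21, 16, 3]
Count of internal (non-leaf) nodes: 4


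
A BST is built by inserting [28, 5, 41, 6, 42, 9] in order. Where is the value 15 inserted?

Starting tree (level order): [28, 5, 41, None, 6, None, 42, None, 9]
Insertion path: 28 -> 5 -> 6 -> 9
Result: insert 15 as right child of 9
Final tree (level order): [28, 5, 41, None, 6, None, 42, None, 9, None, None, None, 15]


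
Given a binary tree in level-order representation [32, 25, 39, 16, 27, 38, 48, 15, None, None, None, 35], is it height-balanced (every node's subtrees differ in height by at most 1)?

Tree (level-order array): [32, 25, 39, 16, 27, 38, 48, 15, None, None, None, 35]
Definition: a tree is height-balanced if, at every node, |h(left) - h(right)| <= 1 (empty subtree has height -1).
Bottom-up per-node check:
  node 15: h_left=-1, h_right=-1, diff=0 [OK], height=0
  node 16: h_left=0, h_right=-1, diff=1 [OK], height=1
  node 27: h_left=-1, h_right=-1, diff=0 [OK], height=0
  node 25: h_left=1, h_right=0, diff=1 [OK], height=2
  node 35: h_left=-1, h_right=-1, diff=0 [OK], height=0
  node 38: h_left=0, h_right=-1, diff=1 [OK], height=1
  node 48: h_left=-1, h_right=-1, diff=0 [OK], height=0
  node 39: h_left=1, h_right=0, diff=1 [OK], height=2
  node 32: h_left=2, h_right=2, diff=0 [OK], height=3
All nodes satisfy the balance condition.
Result: Balanced


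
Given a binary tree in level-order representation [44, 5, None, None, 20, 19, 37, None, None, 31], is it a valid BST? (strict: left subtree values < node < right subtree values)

Level-order array: [44, 5, None, None, 20, 19, 37, None, None, 31]
Validate using subtree bounds (lo, hi): at each node, require lo < value < hi,
then recurse left with hi=value and right with lo=value.
Preorder trace (stopping at first violation):
  at node 44 with bounds (-inf, +inf): OK
  at node 5 with bounds (-inf, 44): OK
  at node 20 with bounds (5, 44): OK
  at node 19 with bounds (5, 20): OK
  at node 37 with bounds (20, 44): OK
  at node 31 with bounds (20, 37): OK
No violation found at any node.
Result: Valid BST


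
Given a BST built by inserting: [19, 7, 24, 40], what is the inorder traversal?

Tree insertion order: [19, 7, 24, 40]
Tree (level-order array): [19, 7, 24, None, None, None, 40]
Inorder traversal: [7, 19, 24, 40]


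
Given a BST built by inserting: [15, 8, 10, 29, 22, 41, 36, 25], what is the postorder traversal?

Tree insertion order: [15, 8, 10, 29, 22, 41, 36, 25]
Tree (level-order array): [15, 8, 29, None, 10, 22, 41, None, None, None, 25, 36]
Postorder traversal: [10, 8, 25, 22, 36, 41, 29, 15]


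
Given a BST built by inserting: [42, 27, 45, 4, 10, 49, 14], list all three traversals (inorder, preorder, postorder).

Tree insertion order: [42, 27, 45, 4, 10, 49, 14]
Tree (level-order array): [42, 27, 45, 4, None, None, 49, None, 10, None, None, None, 14]
Inorder (L, root, R): [4, 10, 14, 27, 42, 45, 49]
Preorder (root, L, R): [42, 27, 4, 10, 14, 45, 49]
Postorder (L, R, root): [14, 10, 4, 27, 49, 45, 42]


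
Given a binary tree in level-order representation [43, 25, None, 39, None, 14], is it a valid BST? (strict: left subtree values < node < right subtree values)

Level-order array: [43, 25, None, 39, None, 14]
Validate using subtree bounds (lo, hi): at each node, require lo < value < hi,
then recurse left with hi=value and right with lo=value.
Preorder trace (stopping at first violation):
  at node 43 with bounds (-inf, +inf): OK
  at node 25 with bounds (-inf, 43): OK
  at node 39 with bounds (-inf, 25): VIOLATION
Node 39 violates its bound: not (-inf < 39 < 25).
Result: Not a valid BST


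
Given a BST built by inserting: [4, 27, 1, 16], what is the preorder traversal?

Tree insertion order: [4, 27, 1, 16]
Tree (level-order array): [4, 1, 27, None, None, 16]
Preorder traversal: [4, 1, 27, 16]


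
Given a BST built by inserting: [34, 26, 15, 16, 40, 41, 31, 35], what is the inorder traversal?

Tree insertion order: [34, 26, 15, 16, 40, 41, 31, 35]
Tree (level-order array): [34, 26, 40, 15, 31, 35, 41, None, 16]
Inorder traversal: [15, 16, 26, 31, 34, 35, 40, 41]


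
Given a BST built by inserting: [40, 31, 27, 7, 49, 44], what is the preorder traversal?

Tree insertion order: [40, 31, 27, 7, 49, 44]
Tree (level-order array): [40, 31, 49, 27, None, 44, None, 7]
Preorder traversal: [40, 31, 27, 7, 49, 44]


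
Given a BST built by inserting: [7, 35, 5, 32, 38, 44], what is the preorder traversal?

Tree insertion order: [7, 35, 5, 32, 38, 44]
Tree (level-order array): [7, 5, 35, None, None, 32, 38, None, None, None, 44]
Preorder traversal: [7, 5, 35, 32, 38, 44]


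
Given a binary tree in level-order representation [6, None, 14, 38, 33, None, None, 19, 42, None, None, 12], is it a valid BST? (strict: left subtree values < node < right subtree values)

Level-order array: [6, None, 14, 38, 33, None, None, 19, 42, None, None, 12]
Validate using subtree bounds (lo, hi): at each node, require lo < value < hi,
then recurse left with hi=value and right with lo=value.
Preorder trace (stopping at first violation):
  at node 6 with bounds (-inf, +inf): OK
  at node 14 with bounds (6, +inf): OK
  at node 38 with bounds (6, 14): VIOLATION
Node 38 violates its bound: not (6 < 38 < 14).
Result: Not a valid BST


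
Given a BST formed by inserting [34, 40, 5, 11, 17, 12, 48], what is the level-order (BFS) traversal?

Tree insertion order: [34, 40, 5, 11, 17, 12, 48]
Tree (level-order array): [34, 5, 40, None, 11, None, 48, None, 17, None, None, 12]
BFS from the root, enqueuing left then right child of each popped node:
  queue [34] -> pop 34, enqueue [5, 40], visited so far: [34]
  queue [5, 40] -> pop 5, enqueue [11], visited so far: [34, 5]
  queue [40, 11] -> pop 40, enqueue [48], visited so far: [34, 5, 40]
  queue [11, 48] -> pop 11, enqueue [17], visited so far: [34, 5, 40, 11]
  queue [48, 17] -> pop 48, enqueue [none], visited so far: [34, 5, 40, 11, 48]
  queue [17] -> pop 17, enqueue [12], visited so far: [34, 5, 40, 11, 48, 17]
  queue [12] -> pop 12, enqueue [none], visited so far: [34, 5, 40, 11, 48, 17, 12]
Result: [34, 5, 40, 11, 48, 17, 12]


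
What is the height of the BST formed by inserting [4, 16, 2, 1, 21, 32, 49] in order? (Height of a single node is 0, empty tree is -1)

Insertion order: [4, 16, 2, 1, 21, 32, 49]
Tree (level-order array): [4, 2, 16, 1, None, None, 21, None, None, None, 32, None, 49]
Compute height bottom-up (empty subtree = -1):
  height(1) = 1 + max(-1, -1) = 0
  height(2) = 1 + max(0, -1) = 1
  height(49) = 1 + max(-1, -1) = 0
  height(32) = 1 + max(-1, 0) = 1
  height(21) = 1 + max(-1, 1) = 2
  height(16) = 1 + max(-1, 2) = 3
  height(4) = 1 + max(1, 3) = 4
Height = 4


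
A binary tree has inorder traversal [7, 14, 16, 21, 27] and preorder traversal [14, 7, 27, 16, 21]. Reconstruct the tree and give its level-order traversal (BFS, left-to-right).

Inorder:  [7, 14, 16, 21, 27]
Preorder: [14, 7, 27, 16, 21]
Algorithm: preorder visits root first, so consume preorder in order;
for each root, split the current inorder slice at that value into
left-subtree inorder and right-subtree inorder, then recurse.
Recursive splits:
  root=14; inorder splits into left=[7], right=[16, 21, 27]
  root=7; inorder splits into left=[], right=[]
  root=27; inorder splits into left=[16, 21], right=[]
  root=16; inorder splits into left=[], right=[21]
  root=21; inorder splits into left=[], right=[]
Reconstructed level-order: [14, 7, 27, 16, 21]


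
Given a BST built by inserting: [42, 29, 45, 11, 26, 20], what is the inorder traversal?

Tree insertion order: [42, 29, 45, 11, 26, 20]
Tree (level-order array): [42, 29, 45, 11, None, None, None, None, 26, 20]
Inorder traversal: [11, 20, 26, 29, 42, 45]


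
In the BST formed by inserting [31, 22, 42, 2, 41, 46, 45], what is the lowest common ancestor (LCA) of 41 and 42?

Tree insertion order: [31, 22, 42, 2, 41, 46, 45]
Tree (level-order array): [31, 22, 42, 2, None, 41, 46, None, None, None, None, 45]
In a BST, the LCA of p=41, q=42 is the first node v on the
root-to-leaf path with p <= v <= q (go left if both < v, right if both > v).
Walk from root:
  at 31: both 41 and 42 > 31, go right
  at 42: 41 <= 42 <= 42, this is the LCA
LCA = 42


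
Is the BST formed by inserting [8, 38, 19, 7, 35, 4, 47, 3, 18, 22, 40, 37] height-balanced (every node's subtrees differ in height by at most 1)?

Tree (level-order array): [8, 7, 38, 4, None, 19, 47, 3, None, 18, 35, 40, None, None, None, None, None, 22, 37]
Definition: a tree is height-balanced if, at every node, |h(left) - h(right)| <= 1 (empty subtree has height -1).
Bottom-up per-node check:
  node 3: h_left=-1, h_right=-1, diff=0 [OK], height=0
  node 4: h_left=0, h_right=-1, diff=1 [OK], height=1
  node 7: h_left=1, h_right=-1, diff=2 [FAIL (|1--1|=2 > 1)], height=2
  node 18: h_left=-1, h_right=-1, diff=0 [OK], height=0
  node 22: h_left=-1, h_right=-1, diff=0 [OK], height=0
  node 37: h_left=-1, h_right=-1, diff=0 [OK], height=0
  node 35: h_left=0, h_right=0, diff=0 [OK], height=1
  node 19: h_left=0, h_right=1, diff=1 [OK], height=2
  node 40: h_left=-1, h_right=-1, diff=0 [OK], height=0
  node 47: h_left=0, h_right=-1, diff=1 [OK], height=1
  node 38: h_left=2, h_right=1, diff=1 [OK], height=3
  node 8: h_left=2, h_right=3, diff=1 [OK], height=4
Node 7 violates the condition: |1 - -1| = 2 > 1.
Result: Not balanced


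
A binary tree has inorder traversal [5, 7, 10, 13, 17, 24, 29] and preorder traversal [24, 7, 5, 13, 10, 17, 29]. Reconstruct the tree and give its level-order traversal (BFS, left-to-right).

Inorder:  [5, 7, 10, 13, 17, 24, 29]
Preorder: [24, 7, 5, 13, 10, 17, 29]
Algorithm: preorder visits root first, so consume preorder in order;
for each root, split the current inorder slice at that value into
left-subtree inorder and right-subtree inorder, then recurse.
Recursive splits:
  root=24; inorder splits into left=[5, 7, 10, 13, 17], right=[29]
  root=7; inorder splits into left=[5], right=[10, 13, 17]
  root=5; inorder splits into left=[], right=[]
  root=13; inorder splits into left=[10], right=[17]
  root=10; inorder splits into left=[], right=[]
  root=17; inorder splits into left=[], right=[]
  root=29; inorder splits into left=[], right=[]
Reconstructed level-order: [24, 7, 29, 5, 13, 10, 17]


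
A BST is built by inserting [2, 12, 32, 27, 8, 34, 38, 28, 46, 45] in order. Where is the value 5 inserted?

Starting tree (level order): [2, None, 12, 8, 32, None, None, 27, 34, None, 28, None, 38, None, None, None, 46, 45]
Insertion path: 2 -> 12 -> 8
Result: insert 5 as left child of 8
Final tree (level order): [2, None, 12, 8, 32, 5, None, 27, 34, None, None, None, 28, None, 38, None, None, None, 46, 45]


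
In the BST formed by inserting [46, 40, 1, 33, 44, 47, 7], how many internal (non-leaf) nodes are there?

Tree built from: [46, 40, 1, 33, 44, 47, 7]
Tree (level-order array): [46, 40, 47, 1, 44, None, None, None, 33, None, None, 7]
Rule: An internal node has at least one child.
Per-node child counts:
  node 46: 2 child(ren)
  node 40: 2 child(ren)
  node 1: 1 child(ren)
  node 33: 1 child(ren)
  node 7: 0 child(ren)
  node 44: 0 child(ren)
  node 47: 0 child(ren)
Matching nodes: [46, 40, 1, 33]
Count of internal (non-leaf) nodes: 4


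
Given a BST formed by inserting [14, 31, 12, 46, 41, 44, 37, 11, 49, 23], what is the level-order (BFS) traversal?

Tree insertion order: [14, 31, 12, 46, 41, 44, 37, 11, 49, 23]
Tree (level-order array): [14, 12, 31, 11, None, 23, 46, None, None, None, None, 41, 49, 37, 44]
BFS from the root, enqueuing left then right child of each popped node:
  queue [14] -> pop 14, enqueue [12, 31], visited so far: [14]
  queue [12, 31] -> pop 12, enqueue [11], visited so far: [14, 12]
  queue [31, 11] -> pop 31, enqueue [23, 46], visited so far: [14, 12, 31]
  queue [11, 23, 46] -> pop 11, enqueue [none], visited so far: [14, 12, 31, 11]
  queue [23, 46] -> pop 23, enqueue [none], visited so far: [14, 12, 31, 11, 23]
  queue [46] -> pop 46, enqueue [41, 49], visited so far: [14, 12, 31, 11, 23, 46]
  queue [41, 49] -> pop 41, enqueue [37, 44], visited so far: [14, 12, 31, 11, 23, 46, 41]
  queue [49, 37, 44] -> pop 49, enqueue [none], visited so far: [14, 12, 31, 11, 23, 46, 41, 49]
  queue [37, 44] -> pop 37, enqueue [none], visited so far: [14, 12, 31, 11, 23, 46, 41, 49, 37]
  queue [44] -> pop 44, enqueue [none], visited so far: [14, 12, 31, 11, 23, 46, 41, 49, 37, 44]
Result: [14, 12, 31, 11, 23, 46, 41, 49, 37, 44]


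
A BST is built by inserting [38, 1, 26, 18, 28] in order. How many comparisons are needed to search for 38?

Search path for 38: 38
Found: True
Comparisons: 1


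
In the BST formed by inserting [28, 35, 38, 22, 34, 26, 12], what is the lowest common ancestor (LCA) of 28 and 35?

Tree insertion order: [28, 35, 38, 22, 34, 26, 12]
Tree (level-order array): [28, 22, 35, 12, 26, 34, 38]
In a BST, the LCA of p=28, q=35 is the first node v on the
root-to-leaf path with p <= v <= q (go left if both < v, right if both > v).
Walk from root:
  at 28: 28 <= 28 <= 35, this is the LCA
LCA = 28


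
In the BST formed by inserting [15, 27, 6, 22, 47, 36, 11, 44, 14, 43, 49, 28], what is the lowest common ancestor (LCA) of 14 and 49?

Tree insertion order: [15, 27, 6, 22, 47, 36, 11, 44, 14, 43, 49, 28]
Tree (level-order array): [15, 6, 27, None, 11, 22, 47, None, 14, None, None, 36, 49, None, None, 28, 44, None, None, None, None, 43]
In a BST, the LCA of p=14, q=49 is the first node v on the
root-to-leaf path with p <= v <= q (go left if both < v, right if both > v).
Walk from root:
  at 15: 14 <= 15 <= 49, this is the LCA
LCA = 15


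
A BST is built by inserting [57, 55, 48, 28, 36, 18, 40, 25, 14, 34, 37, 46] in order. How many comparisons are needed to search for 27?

Search path for 27: 57 -> 55 -> 48 -> 28 -> 18 -> 25
Found: False
Comparisons: 6


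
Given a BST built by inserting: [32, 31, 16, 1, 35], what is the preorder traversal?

Tree insertion order: [32, 31, 16, 1, 35]
Tree (level-order array): [32, 31, 35, 16, None, None, None, 1]
Preorder traversal: [32, 31, 16, 1, 35]


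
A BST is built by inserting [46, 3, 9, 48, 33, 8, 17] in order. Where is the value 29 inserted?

Starting tree (level order): [46, 3, 48, None, 9, None, None, 8, 33, None, None, 17]
Insertion path: 46 -> 3 -> 9 -> 33 -> 17
Result: insert 29 as right child of 17
Final tree (level order): [46, 3, 48, None, 9, None, None, 8, 33, None, None, 17, None, None, 29]


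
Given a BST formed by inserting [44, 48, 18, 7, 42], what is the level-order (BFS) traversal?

Tree insertion order: [44, 48, 18, 7, 42]
Tree (level-order array): [44, 18, 48, 7, 42]
BFS from the root, enqueuing left then right child of each popped node:
  queue [44] -> pop 44, enqueue [18, 48], visited so far: [44]
  queue [18, 48] -> pop 18, enqueue [7, 42], visited so far: [44, 18]
  queue [48, 7, 42] -> pop 48, enqueue [none], visited so far: [44, 18, 48]
  queue [7, 42] -> pop 7, enqueue [none], visited so far: [44, 18, 48, 7]
  queue [42] -> pop 42, enqueue [none], visited so far: [44, 18, 48, 7, 42]
Result: [44, 18, 48, 7, 42]


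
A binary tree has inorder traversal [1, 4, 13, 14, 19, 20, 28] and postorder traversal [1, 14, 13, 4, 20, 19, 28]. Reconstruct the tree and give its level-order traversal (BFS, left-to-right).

Inorder:   [1, 4, 13, 14, 19, 20, 28]
Postorder: [1, 14, 13, 4, 20, 19, 28]
Algorithm: postorder visits root last, so walk postorder right-to-left;
each value is the root of the current inorder slice — split it at that
value, recurse on the right subtree first, then the left.
Recursive splits:
  root=28; inorder splits into left=[1, 4, 13, 14, 19, 20], right=[]
  root=19; inorder splits into left=[1, 4, 13, 14], right=[20]
  root=20; inorder splits into left=[], right=[]
  root=4; inorder splits into left=[1], right=[13, 14]
  root=13; inorder splits into left=[], right=[14]
  root=14; inorder splits into left=[], right=[]
  root=1; inorder splits into left=[], right=[]
Reconstructed level-order: [28, 19, 4, 20, 1, 13, 14]


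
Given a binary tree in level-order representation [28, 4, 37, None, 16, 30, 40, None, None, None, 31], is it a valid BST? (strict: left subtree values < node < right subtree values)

Level-order array: [28, 4, 37, None, 16, 30, 40, None, None, None, 31]
Validate using subtree bounds (lo, hi): at each node, require lo < value < hi,
then recurse left with hi=value and right with lo=value.
Preorder trace (stopping at first violation):
  at node 28 with bounds (-inf, +inf): OK
  at node 4 with bounds (-inf, 28): OK
  at node 16 with bounds (4, 28): OK
  at node 37 with bounds (28, +inf): OK
  at node 30 with bounds (28, 37): OK
  at node 31 with bounds (30, 37): OK
  at node 40 with bounds (37, +inf): OK
No violation found at any node.
Result: Valid BST


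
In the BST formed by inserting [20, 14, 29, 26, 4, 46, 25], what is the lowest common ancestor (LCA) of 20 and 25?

Tree insertion order: [20, 14, 29, 26, 4, 46, 25]
Tree (level-order array): [20, 14, 29, 4, None, 26, 46, None, None, 25]
In a BST, the LCA of p=20, q=25 is the first node v on the
root-to-leaf path with p <= v <= q (go left if both < v, right if both > v).
Walk from root:
  at 20: 20 <= 20 <= 25, this is the LCA
LCA = 20


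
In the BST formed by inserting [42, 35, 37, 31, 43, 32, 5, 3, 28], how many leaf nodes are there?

Tree built from: [42, 35, 37, 31, 43, 32, 5, 3, 28]
Tree (level-order array): [42, 35, 43, 31, 37, None, None, 5, 32, None, None, 3, 28]
Rule: A leaf has 0 children.
Per-node child counts:
  node 42: 2 child(ren)
  node 35: 2 child(ren)
  node 31: 2 child(ren)
  node 5: 2 child(ren)
  node 3: 0 child(ren)
  node 28: 0 child(ren)
  node 32: 0 child(ren)
  node 37: 0 child(ren)
  node 43: 0 child(ren)
Matching nodes: [3, 28, 32, 37, 43]
Count of leaf nodes: 5


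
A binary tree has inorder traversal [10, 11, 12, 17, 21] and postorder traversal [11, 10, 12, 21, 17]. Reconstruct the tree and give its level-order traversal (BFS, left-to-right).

Inorder:   [10, 11, 12, 17, 21]
Postorder: [11, 10, 12, 21, 17]
Algorithm: postorder visits root last, so walk postorder right-to-left;
each value is the root of the current inorder slice — split it at that
value, recurse on the right subtree first, then the left.
Recursive splits:
  root=17; inorder splits into left=[10, 11, 12], right=[21]
  root=21; inorder splits into left=[], right=[]
  root=12; inorder splits into left=[10, 11], right=[]
  root=10; inorder splits into left=[], right=[11]
  root=11; inorder splits into left=[], right=[]
Reconstructed level-order: [17, 12, 21, 10, 11]


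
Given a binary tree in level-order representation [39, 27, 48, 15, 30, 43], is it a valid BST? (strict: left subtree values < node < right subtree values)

Level-order array: [39, 27, 48, 15, 30, 43]
Validate using subtree bounds (lo, hi): at each node, require lo < value < hi,
then recurse left with hi=value and right with lo=value.
Preorder trace (stopping at first violation):
  at node 39 with bounds (-inf, +inf): OK
  at node 27 with bounds (-inf, 39): OK
  at node 15 with bounds (-inf, 27): OK
  at node 30 with bounds (27, 39): OK
  at node 48 with bounds (39, +inf): OK
  at node 43 with bounds (39, 48): OK
No violation found at any node.
Result: Valid BST


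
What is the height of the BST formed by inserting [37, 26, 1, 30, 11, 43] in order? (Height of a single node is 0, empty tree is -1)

Insertion order: [37, 26, 1, 30, 11, 43]
Tree (level-order array): [37, 26, 43, 1, 30, None, None, None, 11]
Compute height bottom-up (empty subtree = -1):
  height(11) = 1 + max(-1, -1) = 0
  height(1) = 1 + max(-1, 0) = 1
  height(30) = 1 + max(-1, -1) = 0
  height(26) = 1 + max(1, 0) = 2
  height(43) = 1 + max(-1, -1) = 0
  height(37) = 1 + max(2, 0) = 3
Height = 3


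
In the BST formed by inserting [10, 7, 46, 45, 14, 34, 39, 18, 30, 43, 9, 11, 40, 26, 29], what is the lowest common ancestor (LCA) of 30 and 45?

Tree insertion order: [10, 7, 46, 45, 14, 34, 39, 18, 30, 43, 9, 11, 40, 26, 29]
Tree (level-order array): [10, 7, 46, None, 9, 45, None, None, None, 14, None, 11, 34, None, None, 18, 39, None, 30, None, 43, 26, None, 40, None, None, 29]
In a BST, the LCA of p=30, q=45 is the first node v on the
root-to-leaf path with p <= v <= q (go left if both < v, right if both > v).
Walk from root:
  at 10: both 30 and 45 > 10, go right
  at 46: both 30 and 45 < 46, go left
  at 45: 30 <= 45 <= 45, this is the LCA
LCA = 45


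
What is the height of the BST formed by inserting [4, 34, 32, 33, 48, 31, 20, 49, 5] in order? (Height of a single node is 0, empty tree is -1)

Insertion order: [4, 34, 32, 33, 48, 31, 20, 49, 5]
Tree (level-order array): [4, None, 34, 32, 48, 31, 33, None, 49, 20, None, None, None, None, None, 5]
Compute height bottom-up (empty subtree = -1):
  height(5) = 1 + max(-1, -1) = 0
  height(20) = 1 + max(0, -1) = 1
  height(31) = 1 + max(1, -1) = 2
  height(33) = 1 + max(-1, -1) = 0
  height(32) = 1 + max(2, 0) = 3
  height(49) = 1 + max(-1, -1) = 0
  height(48) = 1 + max(-1, 0) = 1
  height(34) = 1 + max(3, 1) = 4
  height(4) = 1 + max(-1, 4) = 5
Height = 5


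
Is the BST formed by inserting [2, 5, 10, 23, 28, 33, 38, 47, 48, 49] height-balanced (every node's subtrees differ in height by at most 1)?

Tree (level-order array): [2, None, 5, None, 10, None, 23, None, 28, None, 33, None, 38, None, 47, None, 48, None, 49]
Definition: a tree is height-balanced if, at every node, |h(left) - h(right)| <= 1 (empty subtree has height -1).
Bottom-up per-node check:
  node 49: h_left=-1, h_right=-1, diff=0 [OK], height=0
  node 48: h_left=-1, h_right=0, diff=1 [OK], height=1
  node 47: h_left=-1, h_right=1, diff=2 [FAIL (|-1-1|=2 > 1)], height=2
  node 38: h_left=-1, h_right=2, diff=3 [FAIL (|-1-2|=3 > 1)], height=3
  node 33: h_left=-1, h_right=3, diff=4 [FAIL (|-1-3|=4 > 1)], height=4
  node 28: h_left=-1, h_right=4, diff=5 [FAIL (|-1-4|=5 > 1)], height=5
  node 23: h_left=-1, h_right=5, diff=6 [FAIL (|-1-5|=6 > 1)], height=6
  node 10: h_left=-1, h_right=6, diff=7 [FAIL (|-1-6|=7 > 1)], height=7
  node 5: h_left=-1, h_right=7, diff=8 [FAIL (|-1-7|=8 > 1)], height=8
  node 2: h_left=-1, h_right=8, diff=9 [FAIL (|-1-8|=9 > 1)], height=9
Node 47 violates the condition: |-1 - 1| = 2 > 1.
Result: Not balanced


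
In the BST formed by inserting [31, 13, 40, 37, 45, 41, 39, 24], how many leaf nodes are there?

Tree built from: [31, 13, 40, 37, 45, 41, 39, 24]
Tree (level-order array): [31, 13, 40, None, 24, 37, 45, None, None, None, 39, 41]
Rule: A leaf has 0 children.
Per-node child counts:
  node 31: 2 child(ren)
  node 13: 1 child(ren)
  node 24: 0 child(ren)
  node 40: 2 child(ren)
  node 37: 1 child(ren)
  node 39: 0 child(ren)
  node 45: 1 child(ren)
  node 41: 0 child(ren)
Matching nodes: [24, 39, 41]
Count of leaf nodes: 3


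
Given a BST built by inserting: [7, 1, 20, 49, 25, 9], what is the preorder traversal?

Tree insertion order: [7, 1, 20, 49, 25, 9]
Tree (level-order array): [7, 1, 20, None, None, 9, 49, None, None, 25]
Preorder traversal: [7, 1, 20, 9, 49, 25]


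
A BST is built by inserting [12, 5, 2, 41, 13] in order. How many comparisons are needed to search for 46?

Search path for 46: 12 -> 41
Found: False
Comparisons: 2


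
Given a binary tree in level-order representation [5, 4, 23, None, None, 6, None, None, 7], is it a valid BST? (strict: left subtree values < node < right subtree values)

Level-order array: [5, 4, 23, None, None, 6, None, None, 7]
Validate using subtree bounds (lo, hi): at each node, require lo < value < hi,
then recurse left with hi=value and right with lo=value.
Preorder trace (stopping at first violation):
  at node 5 with bounds (-inf, +inf): OK
  at node 4 with bounds (-inf, 5): OK
  at node 23 with bounds (5, +inf): OK
  at node 6 with bounds (5, 23): OK
  at node 7 with bounds (6, 23): OK
No violation found at any node.
Result: Valid BST


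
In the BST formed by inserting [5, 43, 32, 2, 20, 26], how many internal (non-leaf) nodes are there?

Tree built from: [5, 43, 32, 2, 20, 26]
Tree (level-order array): [5, 2, 43, None, None, 32, None, 20, None, None, 26]
Rule: An internal node has at least one child.
Per-node child counts:
  node 5: 2 child(ren)
  node 2: 0 child(ren)
  node 43: 1 child(ren)
  node 32: 1 child(ren)
  node 20: 1 child(ren)
  node 26: 0 child(ren)
Matching nodes: [5, 43, 32, 20]
Count of internal (non-leaf) nodes: 4


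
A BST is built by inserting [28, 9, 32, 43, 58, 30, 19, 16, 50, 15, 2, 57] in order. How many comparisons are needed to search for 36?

Search path for 36: 28 -> 32 -> 43
Found: False
Comparisons: 3


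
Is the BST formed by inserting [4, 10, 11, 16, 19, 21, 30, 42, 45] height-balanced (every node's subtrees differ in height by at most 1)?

Tree (level-order array): [4, None, 10, None, 11, None, 16, None, 19, None, 21, None, 30, None, 42, None, 45]
Definition: a tree is height-balanced if, at every node, |h(left) - h(right)| <= 1 (empty subtree has height -1).
Bottom-up per-node check:
  node 45: h_left=-1, h_right=-1, diff=0 [OK], height=0
  node 42: h_left=-1, h_right=0, diff=1 [OK], height=1
  node 30: h_left=-1, h_right=1, diff=2 [FAIL (|-1-1|=2 > 1)], height=2
  node 21: h_left=-1, h_right=2, diff=3 [FAIL (|-1-2|=3 > 1)], height=3
  node 19: h_left=-1, h_right=3, diff=4 [FAIL (|-1-3|=4 > 1)], height=4
  node 16: h_left=-1, h_right=4, diff=5 [FAIL (|-1-4|=5 > 1)], height=5
  node 11: h_left=-1, h_right=5, diff=6 [FAIL (|-1-5|=6 > 1)], height=6
  node 10: h_left=-1, h_right=6, diff=7 [FAIL (|-1-6|=7 > 1)], height=7
  node 4: h_left=-1, h_right=7, diff=8 [FAIL (|-1-7|=8 > 1)], height=8
Node 30 violates the condition: |-1 - 1| = 2 > 1.
Result: Not balanced


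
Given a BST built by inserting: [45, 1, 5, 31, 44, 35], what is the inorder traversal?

Tree insertion order: [45, 1, 5, 31, 44, 35]
Tree (level-order array): [45, 1, None, None, 5, None, 31, None, 44, 35]
Inorder traversal: [1, 5, 31, 35, 44, 45]


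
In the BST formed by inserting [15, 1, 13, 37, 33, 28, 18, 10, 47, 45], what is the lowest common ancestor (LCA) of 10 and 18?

Tree insertion order: [15, 1, 13, 37, 33, 28, 18, 10, 47, 45]
Tree (level-order array): [15, 1, 37, None, 13, 33, 47, 10, None, 28, None, 45, None, None, None, 18]
In a BST, the LCA of p=10, q=18 is the first node v on the
root-to-leaf path with p <= v <= q (go left if both < v, right if both > v).
Walk from root:
  at 15: 10 <= 15 <= 18, this is the LCA
LCA = 15


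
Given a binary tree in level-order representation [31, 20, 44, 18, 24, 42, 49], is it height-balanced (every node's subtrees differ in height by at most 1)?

Tree (level-order array): [31, 20, 44, 18, 24, 42, 49]
Definition: a tree is height-balanced if, at every node, |h(left) - h(right)| <= 1 (empty subtree has height -1).
Bottom-up per-node check:
  node 18: h_left=-1, h_right=-1, diff=0 [OK], height=0
  node 24: h_left=-1, h_right=-1, diff=0 [OK], height=0
  node 20: h_left=0, h_right=0, diff=0 [OK], height=1
  node 42: h_left=-1, h_right=-1, diff=0 [OK], height=0
  node 49: h_left=-1, h_right=-1, diff=0 [OK], height=0
  node 44: h_left=0, h_right=0, diff=0 [OK], height=1
  node 31: h_left=1, h_right=1, diff=0 [OK], height=2
All nodes satisfy the balance condition.
Result: Balanced


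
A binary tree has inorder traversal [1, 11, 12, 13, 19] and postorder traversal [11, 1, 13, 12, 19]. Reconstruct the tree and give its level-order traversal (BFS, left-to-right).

Inorder:   [1, 11, 12, 13, 19]
Postorder: [11, 1, 13, 12, 19]
Algorithm: postorder visits root last, so walk postorder right-to-left;
each value is the root of the current inorder slice — split it at that
value, recurse on the right subtree first, then the left.
Recursive splits:
  root=19; inorder splits into left=[1, 11, 12, 13], right=[]
  root=12; inorder splits into left=[1, 11], right=[13]
  root=13; inorder splits into left=[], right=[]
  root=1; inorder splits into left=[], right=[11]
  root=11; inorder splits into left=[], right=[]
Reconstructed level-order: [19, 12, 1, 13, 11]


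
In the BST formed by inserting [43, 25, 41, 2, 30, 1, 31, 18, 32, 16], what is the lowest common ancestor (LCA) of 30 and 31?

Tree insertion order: [43, 25, 41, 2, 30, 1, 31, 18, 32, 16]
Tree (level-order array): [43, 25, None, 2, 41, 1, 18, 30, None, None, None, 16, None, None, 31, None, None, None, 32]
In a BST, the LCA of p=30, q=31 is the first node v on the
root-to-leaf path with p <= v <= q (go left if both < v, right if both > v).
Walk from root:
  at 43: both 30 and 31 < 43, go left
  at 25: both 30 and 31 > 25, go right
  at 41: both 30 and 31 < 41, go left
  at 30: 30 <= 30 <= 31, this is the LCA
LCA = 30


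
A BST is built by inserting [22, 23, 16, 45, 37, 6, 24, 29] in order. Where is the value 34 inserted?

Starting tree (level order): [22, 16, 23, 6, None, None, 45, None, None, 37, None, 24, None, None, 29]
Insertion path: 22 -> 23 -> 45 -> 37 -> 24 -> 29
Result: insert 34 as right child of 29
Final tree (level order): [22, 16, 23, 6, None, None, 45, None, None, 37, None, 24, None, None, 29, None, 34]


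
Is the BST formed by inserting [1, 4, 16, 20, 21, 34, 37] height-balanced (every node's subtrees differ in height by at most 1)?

Tree (level-order array): [1, None, 4, None, 16, None, 20, None, 21, None, 34, None, 37]
Definition: a tree is height-balanced if, at every node, |h(left) - h(right)| <= 1 (empty subtree has height -1).
Bottom-up per-node check:
  node 37: h_left=-1, h_right=-1, diff=0 [OK], height=0
  node 34: h_left=-1, h_right=0, diff=1 [OK], height=1
  node 21: h_left=-1, h_right=1, diff=2 [FAIL (|-1-1|=2 > 1)], height=2
  node 20: h_left=-1, h_right=2, diff=3 [FAIL (|-1-2|=3 > 1)], height=3
  node 16: h_left=-1, h_right=3, diff=4 [FAIL (|-1-3|=4 > 1)], height=4
  node 4: h_left=-1, h_right=4, diff=5 [FAIL (|-1-4|=5 > 1)], height=5
  node 1: h_left=-1, h_right=5, diff=6 [FAIL (|-1-5|=6 > 1)], height=6
Node 21 violates the condition: |-1 - 1| = 2 > 1.
Result: Not balanced


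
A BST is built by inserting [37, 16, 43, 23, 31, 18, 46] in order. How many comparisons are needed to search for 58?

Search path for 58: 37 -> 43 -> 46
Found: False
Comparisons: 3


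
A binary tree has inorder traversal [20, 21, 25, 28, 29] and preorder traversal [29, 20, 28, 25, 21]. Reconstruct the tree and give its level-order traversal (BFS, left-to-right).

Inorder:  [20, 21, 25, 28, 29]
Preorder: [29, 20, 28, 25, 21]
Algorithm: preorder visits root first, so consume preorder in order;
for each root, split the current inorder slice at that value into
left-subtree inorder and right-subtree inorder, then recurse.
Recursive splits:
  root=29; inorder splits into left=[20, 21, 25, 28], right=[]
  root=20; inorder splits into left=[], right=[21, 25, 28]
  root=28; inorder splits into left=[21, 25], right=[]
  root=25; inorder splits into left=[21], right=[]
  root=21; inorder splits into left=[], right=[]
Reconstructed level-order: [29, 20, 28, 25, 21]


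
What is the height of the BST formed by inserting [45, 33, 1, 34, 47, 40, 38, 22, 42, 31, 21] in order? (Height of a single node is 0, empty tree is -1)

Insertion order: [45, 33, 1, 34, 47, 40, 38, 22, 42, 31, 21]
Tree (level-order array): [45, 33, 47, 1, 34, None, None, None, 22, None, 40, 21, 31, 38, 42]
Compute height bottom-up (empty subtree = -1):
  height(21) = 1 + max(-1, -1) = 0
  height(31) = 1 + max(-1, -1) = 0
  height(22) = 1 + max(0, 0) = 1
  height(1) = 1 + max(-1, 1) = 2
  height(38) = 1 + max(-1, -1) = 0
  height(42) = 1 + max(-1, -1) = 0
  height(40) = 1 + max(0, 0) = 1
  height(34) = 1 + max(-1, 1) = 2
  height(33) = 1 + max(2, 2) = 3
  height(47) = 1 + max(-1, -1) = 0
  height(45) = 1 + max(3, 0) = 4
Height = 4


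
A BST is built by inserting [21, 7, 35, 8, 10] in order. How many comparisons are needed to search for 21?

Search path for 21: 21
Found: True
Comparisons: 1


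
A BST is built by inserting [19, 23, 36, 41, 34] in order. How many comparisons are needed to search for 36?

Search path for 36: 19 -> 23 -> 36
Found: True
Comparisons: 3


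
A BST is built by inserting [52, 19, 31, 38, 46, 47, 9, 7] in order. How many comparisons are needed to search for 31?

Search path for 31: 52 -> 19 -> 31
Found: True
Comparisons: 3


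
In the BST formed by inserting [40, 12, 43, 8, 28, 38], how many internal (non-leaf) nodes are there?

Tree built from: [40, 12, 43, 8, 28, 38]
Tree (level-order array): [40, 12, 43, 8, 28, None, None, None, None, None, 38]
Rule: An internal node has at least one child.
Per-node child counts:
  node 40: 2 child(ren)
  node 12: 2 child(ren)
  node 8: 0 child(ren)
  node 28: 1 child(ren)
  node 38: 0 child(ren)
  node 43: 0 child(ren)
Matching nodes: [40, 12, 28]
Count of internal (non-leaf) nodes: 3


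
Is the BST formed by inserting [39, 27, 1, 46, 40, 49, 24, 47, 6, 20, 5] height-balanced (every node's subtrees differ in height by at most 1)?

Tree (level-order array): [39, 27, 46, 1, None, 40, 49, None, 24, None, None, 47, None, 6, None, None, None, 5, 20]
Definition: a tree is height-balanced if, at every node, |h(left) - h(right)| <= 1 (empty subtree has height -1).
Bottom-up per-node check:
  node 5: h_left=-1, h_right=-1, diff=0 [OK], height=0
  node 20: h_left=-1, h_right=-1, diff=0 [OK], height=0
  node 6: h_left=0, h_right=0, diff=0 [OK], height=1
  node 24: h_left=1, h_right=-1, diff=2 [FAIL (|1--1|=2 > 1)], height=2
  node 1: h_left=-1, h_right=2, diff=3 [FAIL (|-1-2|=3 > 1)], height=3
  node 27: h_left=3, h_right=-1, diff=4 [FAIL (|3--1|=4 > 1)], height=4
  node 40: h_left=-1, h_right=-1, diff=0 [OK], height=0
  node 47: h_left=-1, h_right=-1, diff=0 [OK], height=0
  node 49: h_left=0, h_right=-1, diff=1 [OK], height=1
  node 46: h_left=0, h_right=1, diff=1 [OK], height=2
  node 39: h_left=4, h_right=2, diff=2 [FAIL (|4-2|=2 > 1)], height=5
Node 24 violates the condition: |1 - -1| = 2 > 1.
Result: Not balanced


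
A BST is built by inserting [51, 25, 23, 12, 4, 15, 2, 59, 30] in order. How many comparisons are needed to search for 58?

Search path for 58: 51 -> 59
Found: False
Comparisons: 2


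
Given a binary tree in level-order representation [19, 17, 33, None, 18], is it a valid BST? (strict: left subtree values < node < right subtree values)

Level-order array: [19, 17, 33, None, 18]
Validate using subtree bounds (lo, hi): at each node, require lo < value < hi,
then recurse left with hi=value and right with lo=value.
Preorder trace (stopping at first violation):
  at node 19 with bounds (-inf, +inf): OK
  at node 17 with bounds (-inf, 19): OK
  at node 18 with bounds (17, 19): OK
  at node 33 with bounds (19, +inf): OK
No violation found at any node.
Result: Valid BST


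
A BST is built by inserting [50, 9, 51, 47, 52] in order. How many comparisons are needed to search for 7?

Search path for 7: 50 -> 9
Found: False
Comparisons: 2


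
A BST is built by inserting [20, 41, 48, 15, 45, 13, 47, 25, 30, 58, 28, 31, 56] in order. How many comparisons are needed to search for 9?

Search path for 9: 20 -> 15 -> 13
Found: False
Comparisons: 3


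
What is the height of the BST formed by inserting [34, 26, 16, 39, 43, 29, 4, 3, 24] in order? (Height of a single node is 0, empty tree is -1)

Insertion order: [34, 26, 16, 39, 43, 29, 4, 3, 24]
Tree (level-order array): [34, 26, 39, 16, 29, None, 43, 4, 24, None, None, None, None, 3]
Compute height bottom-up (empty subtree = -1):
  height(3) = 1 + max(-1, -1) = 0
  height(4) = 1 + max(0, -1) = 1
  height(24) = 1 + max(-1, -1) = 0
  height(16) = 1 + max(1, 0) = 2
  height(29) = 1 + max(-1, -1) = 0
  height(26) = 1 + max(2, 0) = 3
  height(43) = 1 + max(-1, -1) = 0
  height(39) = 1 + max(-1, 0) = 1
  height(34) = 1 + max(3, 1) = 4
Height = 4


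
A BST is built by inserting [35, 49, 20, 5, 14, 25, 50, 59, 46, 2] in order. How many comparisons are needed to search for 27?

Search path for 27: 35 -> 20 -> 25
Found: False
Comparisons: 3


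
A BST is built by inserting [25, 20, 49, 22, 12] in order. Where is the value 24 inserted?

Starting tree (level order): [25, 20, 49, 12, 22]
Insertion path: 25 -> 20 -> 22
Result: insert 24 as right child of 22
Final tree (level order): [25, 20, 49, 12, 22, None, None, None, None, None, 24]


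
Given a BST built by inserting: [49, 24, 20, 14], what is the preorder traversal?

Tree insertion order: [49, 24, 20, 14]
Tree (level-order array): [49, 24, None, 20, None, 14]
Preorder traversal: [49, 24, 20, 14]


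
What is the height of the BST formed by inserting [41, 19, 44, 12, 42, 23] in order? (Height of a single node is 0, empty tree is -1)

Insertion order: [41, 19, 44, 12, 42, 23]
Tree (level-order array): [41, 19, 44, 12, 23, 42]
Compute height bottom-up (empty subtree = -1):
  height(12) = 1 + max(-1, -1) = 0
  height(23) = 1 + max(-1, -1) = 0
  height(19) = 1 + max(0, 0) = 1
  height(42) = 1 + max(-1, -1) = 0
  height(44) = 1 + max(0, -1) = 1
  height(41) = 1 + max(1, 1) = 2
Height = 2


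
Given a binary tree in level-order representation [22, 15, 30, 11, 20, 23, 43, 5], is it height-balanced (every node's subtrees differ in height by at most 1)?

Tree (level-order array): [22, 15, 30, 11, 20, 23, 43, 5]
Definition: a tree is height-balanced if, at every node, |h(left) - h(right)| <= 1 (empty subtree has height -1).
Bottom-up per-node check:
  node 5: h_left=-1, h_right=-1, diff=0 [OK], height=0
  node 11: h_left=0, h_right=-1, diff=1 [OK], height=1
  node 20: h_left=-1, h_right=-1, diff=0 [OK], height=0
  node 15: h_left=1, h_right=0, diff=1 [OK], height=2
  node 23: h_left=-1, h_right=-1, diff=0 [OK], height=0
  node 43: h_left=-1, h_right=-1, diff=0 [OK], height=0
  node 30: h_left=0, h_right=0, diff=0 [OK], height=1
  node 22: h_left=2, h_right=1, diff=1 [OK], height=3
All nodes satisfy the balance condition.
Result: Balanced


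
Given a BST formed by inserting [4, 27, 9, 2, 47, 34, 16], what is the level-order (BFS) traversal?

Tree insertion order: [4, 27, 9, 2, 47, 34, 16]
Tree (level-order array): [4, 2, 27, None, None, 9, 47, None, 16, 34]
BFS from the root, enqueuing left then right child of each popped node:
  queue [4] -> pop 4, enqueue [2, 27], visited so far: [4]
  queue [2, 27] -> pop 2, enqueue [none], visited so far: [4, 2]
  queue [27] -> pop 27, enqueue [9, 47], visited so far: [4, 2, 27]
  queue [9, 47] -> pop 9, enqueue [16], visited so far: [4, 2, 27, 9]
  queue [47, 16] -> pop 47, enqueue [34], visited so far: [4, 2, 27, 9, 47]
  queue [16, 34] -> pop 16, enqueue [none], visited so far: [4, 2, 27, 9, 47, 16]
  queue [34] -> pop 34, enqueue [none], visited so far: [4, 2, 27, 9, 47, 16, 34]
Result: [4, 2, 27, 9, 47, 16, 34]


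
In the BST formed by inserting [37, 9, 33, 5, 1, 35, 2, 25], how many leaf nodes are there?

Tree built from: [37, 9, 33, 5, 1, 35, 2, 25]
Tree (level-order array): [37, 9, None, 5, 33, 1, None, 25, 35, None, 2]
Rule: A leaf has 0 children.
Per-node child counts:
  node 37: 1 child(ren)
  node 9: 2 child(ren)
  node 5: 1 child(ren)
  node 1: 1 child(ren)
  node 2: 0 child(ren)
  node 33: 2 child(ren)
  node 25: 0 child(ren)
  node 35: 0 child(ren)
Matching nodes: [2, 25, 35]
Count of leaf nodes: 3
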